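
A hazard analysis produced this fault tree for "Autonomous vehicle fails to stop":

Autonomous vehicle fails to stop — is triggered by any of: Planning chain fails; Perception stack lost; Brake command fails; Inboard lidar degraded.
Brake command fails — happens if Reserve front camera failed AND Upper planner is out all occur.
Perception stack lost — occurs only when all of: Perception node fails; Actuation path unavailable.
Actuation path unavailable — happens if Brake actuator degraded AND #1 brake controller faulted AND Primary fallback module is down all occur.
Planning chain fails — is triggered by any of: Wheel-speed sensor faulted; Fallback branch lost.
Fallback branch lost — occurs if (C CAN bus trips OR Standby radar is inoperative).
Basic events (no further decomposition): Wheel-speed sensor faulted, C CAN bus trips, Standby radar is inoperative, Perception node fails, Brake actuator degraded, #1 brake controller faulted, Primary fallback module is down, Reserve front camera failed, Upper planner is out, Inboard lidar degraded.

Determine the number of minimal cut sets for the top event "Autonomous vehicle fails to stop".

Fallback branch lost [OR]: union of children's cut sets → 2 cut set(s).
Planning chain fails [OR]: union of children's cut sets → 3 cut set(s).
Actuation path unavailable [AND]: one cut set from each child combined → 1 × 1 × 1 = 1 cut set(s).
Perception stack lost [AND]: one cut set from each child combined → 1 × 1 = 1 cut set(s).
Brake command fails [AND]: one cut set from each child combined → 1 × 1 = 1 cut set(s).
Autonomous vehicle fails to stop [OR]: union of children's cut sets → 6 cut set(s).
Minimal cut sets: {Wheel-speed sensor faulted}; {C CAN bus trips}; {Standby radar is inoperative}; {#1 brake controller faulted, Brake actuator degraded, Perception node fails, Primary fallback module is down}; {Reserve front camera failed, Upper planner is out}; {Inboard lidar degraded}.

6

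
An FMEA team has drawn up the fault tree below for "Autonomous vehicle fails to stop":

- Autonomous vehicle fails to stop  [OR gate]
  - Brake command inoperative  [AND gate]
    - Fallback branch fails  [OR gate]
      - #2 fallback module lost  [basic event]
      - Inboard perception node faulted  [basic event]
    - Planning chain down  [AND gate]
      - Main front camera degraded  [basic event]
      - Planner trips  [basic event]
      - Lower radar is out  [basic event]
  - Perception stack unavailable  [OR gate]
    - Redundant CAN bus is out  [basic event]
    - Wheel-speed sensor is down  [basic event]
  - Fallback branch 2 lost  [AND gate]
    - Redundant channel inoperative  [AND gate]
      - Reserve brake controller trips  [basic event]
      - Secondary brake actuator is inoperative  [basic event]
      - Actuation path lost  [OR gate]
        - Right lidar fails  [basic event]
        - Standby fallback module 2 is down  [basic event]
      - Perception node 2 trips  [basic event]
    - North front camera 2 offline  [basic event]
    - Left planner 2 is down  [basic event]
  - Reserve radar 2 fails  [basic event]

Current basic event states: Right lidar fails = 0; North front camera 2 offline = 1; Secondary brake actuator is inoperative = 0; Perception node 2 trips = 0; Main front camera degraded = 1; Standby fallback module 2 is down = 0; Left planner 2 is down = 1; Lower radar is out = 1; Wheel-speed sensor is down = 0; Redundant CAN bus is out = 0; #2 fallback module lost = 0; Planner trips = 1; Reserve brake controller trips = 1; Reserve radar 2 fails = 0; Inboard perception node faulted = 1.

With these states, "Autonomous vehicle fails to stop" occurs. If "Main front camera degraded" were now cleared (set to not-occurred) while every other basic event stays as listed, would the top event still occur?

Counterfactual: set "Main front camera degraded" to not occurred.
Fallback branch fails [OR]: #2 fallback module lost=not, Inboard perception node faulted=occurs → at least one input occurs → occurs.
Planning chain down [AND]: Main front camera degraded=not, Planner trips=occurs, Lower radar is out=occurs → not all inputs occur → does not occur.
Brake command inoperative [AND]: Fallback branch fails=occurs, Planning chain down=not → not all inputs occur → does not occur.
Perception stack unavailable [OR]: Redundant CAN bus is out=not, Wheel-speed sensor is down=not → no input occurs → does not occur.
Actuation path lost [OR]: Right lidar fails=not, Standby fallback module 2 is down=not → no input occurs → does not occur.
Redundant channel inoperative [AND]: Reserve brake controller trips=occurs, Secondary brake actuator is inoperative=not, Actuation path lost=not, Perception node 2 trips=not → not all inputs occur → does not occur.
Fallback branch 2 lost [AND]: Redundant channel inoperative=not, North front camera 2 offline=occurs, Left planner 2 is down=occurs → not all inputs occur → does not occur.
Autonomous vehicle fails to stop [OR]: Brake command inoperative=not, Perception stack unavailable=not, Fallback branch 2 lost=not, Reserve radar 2 fails=not → no input occurs → does not occur.

No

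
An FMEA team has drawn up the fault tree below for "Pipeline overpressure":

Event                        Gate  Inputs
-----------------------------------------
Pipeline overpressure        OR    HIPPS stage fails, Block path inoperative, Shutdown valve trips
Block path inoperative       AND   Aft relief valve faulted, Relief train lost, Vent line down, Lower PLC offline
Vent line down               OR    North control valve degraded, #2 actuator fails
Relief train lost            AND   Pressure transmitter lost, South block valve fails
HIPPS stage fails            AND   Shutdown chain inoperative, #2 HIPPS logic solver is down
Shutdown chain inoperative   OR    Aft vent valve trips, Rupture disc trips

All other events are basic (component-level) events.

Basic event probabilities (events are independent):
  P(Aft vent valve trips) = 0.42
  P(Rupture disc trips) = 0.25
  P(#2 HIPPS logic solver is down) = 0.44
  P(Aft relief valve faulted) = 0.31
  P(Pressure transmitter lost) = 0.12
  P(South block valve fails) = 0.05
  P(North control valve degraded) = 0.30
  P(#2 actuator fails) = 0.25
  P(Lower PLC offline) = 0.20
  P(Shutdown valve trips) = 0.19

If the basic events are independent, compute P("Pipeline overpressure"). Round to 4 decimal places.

0.3915

P(Shutdown chain inoperative) [OR] = 1 − (1−0.42) × (1−0.25) = 0.565000
P(HIPPS stage fails) [AND] = 0.565000 × 0.44 = 0.248600
P(Relief train lost) [AND] = 0.12 × 0.05 = 0.006000
P(Vent line down) [OR] = 1 − (1−0.30) × (1−0.25) = 0.475000
P(Block path inoperative) [AND] = 0.31 × 0.006000 × 0.475000 × 0.20 = 0.000177
P(Pipeline overpressure) [OR] = 1 − (1−0.248600) × (1−0.000177) × (1−0.19) = 0.391474
Rounded to 4 decimal places: P(Pipeline overpressure) ≈ 0.3915.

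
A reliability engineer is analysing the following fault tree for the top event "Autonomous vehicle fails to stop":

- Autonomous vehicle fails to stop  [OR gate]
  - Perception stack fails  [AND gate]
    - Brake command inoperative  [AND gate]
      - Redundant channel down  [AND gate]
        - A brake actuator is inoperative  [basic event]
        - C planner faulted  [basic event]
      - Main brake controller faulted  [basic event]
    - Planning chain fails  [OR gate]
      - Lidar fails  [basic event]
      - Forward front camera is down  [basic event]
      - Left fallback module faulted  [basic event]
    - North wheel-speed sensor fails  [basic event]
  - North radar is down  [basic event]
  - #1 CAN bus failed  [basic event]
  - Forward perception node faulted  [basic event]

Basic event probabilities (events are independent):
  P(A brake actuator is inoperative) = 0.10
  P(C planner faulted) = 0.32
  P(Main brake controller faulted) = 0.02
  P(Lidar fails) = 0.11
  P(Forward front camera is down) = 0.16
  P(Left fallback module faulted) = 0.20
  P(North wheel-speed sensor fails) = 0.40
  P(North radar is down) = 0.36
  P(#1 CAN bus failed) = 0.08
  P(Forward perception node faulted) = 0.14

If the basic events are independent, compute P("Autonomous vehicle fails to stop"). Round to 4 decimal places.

P(Redundant channel down) [AND] = 0.10 × 0.32 = 0.032000
P(Brake command inoperative) [AND] = 0.032000 × 0.02 = 0.000640
P(Planning chain fails) [OR] = 1 − (1−0.11) × (1−0.16) × (1−0.20) = 0.401920
P(Perception stack fails) [AND] = 0.000640 × 0.401920 × 0.40 = 0.000103
P(Autonomous vehicle fails to stop) [OR] = 1 − (1−0.000103) × (1−0.36) × (1−0.08) × (1−0.14) = 0.493684
Rounded to 4 decimal places: P(Autonomous vehicle fails to stop) ≈ 0.4937.

0.4937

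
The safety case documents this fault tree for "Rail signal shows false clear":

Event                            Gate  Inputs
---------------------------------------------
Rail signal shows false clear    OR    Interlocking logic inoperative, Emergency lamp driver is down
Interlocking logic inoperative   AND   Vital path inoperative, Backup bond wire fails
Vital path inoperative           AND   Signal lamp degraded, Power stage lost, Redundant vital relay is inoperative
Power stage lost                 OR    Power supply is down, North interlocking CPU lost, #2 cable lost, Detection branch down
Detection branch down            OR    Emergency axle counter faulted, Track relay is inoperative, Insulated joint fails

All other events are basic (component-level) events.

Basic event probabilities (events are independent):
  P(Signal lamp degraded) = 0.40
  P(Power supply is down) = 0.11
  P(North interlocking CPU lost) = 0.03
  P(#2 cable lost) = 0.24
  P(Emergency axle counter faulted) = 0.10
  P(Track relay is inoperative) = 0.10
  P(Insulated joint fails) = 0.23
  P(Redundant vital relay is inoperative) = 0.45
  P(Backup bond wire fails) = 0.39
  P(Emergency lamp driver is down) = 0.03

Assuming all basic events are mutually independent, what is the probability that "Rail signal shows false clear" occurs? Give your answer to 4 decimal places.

0.0702

P(Detection branch down) [OR] = 1 − (1−0.10) × (1−0.10) × (1−0.23) = 0.376300
P(Power stage lost) [OR] = 1 − (1−0.11) × (1−0.03) × (1−0.24) × (1−0.376300) = 0.590785
P(Vital path inoperative) [AND] = 0.40 × 0.590785 × 0.45 = 0.106341
P(Interlocking logic inoperative) [AND] = 0.106341 × 0.39 = 0.041473
P(Rail signal shows false clear) [OR] = 1 − (1−0.041473) × (1−0.03) = 0.070229
Rounded to 4 decimal places: P(Rail signal shows false clear) ≈ 0.0702.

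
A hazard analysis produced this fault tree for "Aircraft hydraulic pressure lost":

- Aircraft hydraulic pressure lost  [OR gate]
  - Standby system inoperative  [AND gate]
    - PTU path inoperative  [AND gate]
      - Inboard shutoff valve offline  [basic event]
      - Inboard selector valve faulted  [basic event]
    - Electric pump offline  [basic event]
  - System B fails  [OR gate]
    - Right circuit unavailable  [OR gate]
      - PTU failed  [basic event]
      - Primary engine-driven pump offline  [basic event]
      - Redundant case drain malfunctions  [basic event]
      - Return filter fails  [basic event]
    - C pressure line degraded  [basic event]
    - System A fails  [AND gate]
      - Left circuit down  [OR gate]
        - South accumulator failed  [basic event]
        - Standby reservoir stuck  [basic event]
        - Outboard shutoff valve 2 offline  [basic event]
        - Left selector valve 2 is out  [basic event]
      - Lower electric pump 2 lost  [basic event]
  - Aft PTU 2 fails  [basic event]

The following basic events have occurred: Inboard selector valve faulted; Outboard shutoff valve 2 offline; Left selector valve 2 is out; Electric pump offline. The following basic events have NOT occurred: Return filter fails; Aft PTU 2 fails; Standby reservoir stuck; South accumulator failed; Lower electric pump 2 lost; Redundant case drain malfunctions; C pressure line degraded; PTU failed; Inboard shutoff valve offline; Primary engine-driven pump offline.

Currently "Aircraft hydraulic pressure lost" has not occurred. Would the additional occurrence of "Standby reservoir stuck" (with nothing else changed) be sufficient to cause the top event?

Counterfactual: set "Standby reservoir stuck" to occurred.
PTU path inoperative [AND]: Inboard shutoff valve offline=not, Inboard selector valve faulted=occurs → not all inputs occur → does not occur.
Standby system inoperative [AND]: PTU path inoperative=not, Electric pump offline=occurs → not all inputs occur → does not occur.
Right circuit unavailable [OR]: PTU failed=not, Primary engine-driven pump offline=not, Redundant case drain malfunctions=not, Return filter fails=not → no input occurs → does not occur.
Left circuit down [OR]: South accumulator failed=not, Standby reservoir stuck=occurs, Outboard shutoff valve 2 offline=occurs, Left selector valve 2 is out=occurs → at least one input occurs → occurs.
System A fails [AND]: Left circuit down=occurs, Lower electric pump 2 lost=not → not all inputs occur → does not occur.
System B fails [OR]: Right circuit unavailable=not, C pressure line degraded=not, System A fails=not → no input occurs → does not occur.
Aircraft hydraulic pressure lost [OR]: Standby system inoperative=not, System B fails=not, Aft PTU 2 fails=not → no input occurs → does not occur.

No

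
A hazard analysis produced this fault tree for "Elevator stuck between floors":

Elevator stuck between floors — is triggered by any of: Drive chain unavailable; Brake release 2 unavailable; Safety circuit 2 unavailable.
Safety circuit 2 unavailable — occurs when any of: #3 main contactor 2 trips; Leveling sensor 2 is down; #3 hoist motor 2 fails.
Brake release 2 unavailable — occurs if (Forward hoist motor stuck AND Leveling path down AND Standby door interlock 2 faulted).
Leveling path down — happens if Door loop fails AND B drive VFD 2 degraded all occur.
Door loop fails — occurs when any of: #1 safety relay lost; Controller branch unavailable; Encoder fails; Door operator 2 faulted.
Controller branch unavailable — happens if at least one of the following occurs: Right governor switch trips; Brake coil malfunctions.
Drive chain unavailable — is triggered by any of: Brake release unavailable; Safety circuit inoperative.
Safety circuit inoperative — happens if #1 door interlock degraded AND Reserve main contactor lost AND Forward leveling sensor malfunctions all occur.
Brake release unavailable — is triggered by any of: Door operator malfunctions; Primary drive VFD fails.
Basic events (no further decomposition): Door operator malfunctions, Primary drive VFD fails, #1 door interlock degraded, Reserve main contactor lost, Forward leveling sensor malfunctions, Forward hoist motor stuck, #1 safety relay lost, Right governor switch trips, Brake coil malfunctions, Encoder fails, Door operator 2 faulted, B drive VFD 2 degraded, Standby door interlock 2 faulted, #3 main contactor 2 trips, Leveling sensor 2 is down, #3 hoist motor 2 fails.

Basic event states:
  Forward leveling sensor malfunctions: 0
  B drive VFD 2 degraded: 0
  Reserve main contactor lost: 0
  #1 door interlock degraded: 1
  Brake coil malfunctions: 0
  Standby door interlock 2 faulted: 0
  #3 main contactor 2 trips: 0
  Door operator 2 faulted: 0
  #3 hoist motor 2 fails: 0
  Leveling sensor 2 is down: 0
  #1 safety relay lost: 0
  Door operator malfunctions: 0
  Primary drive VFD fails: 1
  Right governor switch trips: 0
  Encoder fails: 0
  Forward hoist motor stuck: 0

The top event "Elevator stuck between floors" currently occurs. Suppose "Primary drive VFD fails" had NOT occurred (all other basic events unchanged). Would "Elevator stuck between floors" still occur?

No

Counterfactual: set "Primary drive VFD fails" to not occurred.
Brake release unavailable [OR]: Door operator malfunctions=not, Primary drive VFD fails=not → no input occurs → does not occur.
Safety circuit inoperative [AND]: #1 door interlock degraded=occurs, Reserve main contactor lost=not, Forward leveling sensor malfunctions=not → not all inputs occur → does not occur.
Drive chain unavailable [OR]: Brake release unavailable=not, Safety circuit inoperative=not → no input occurs → does not occur.
Controller branch unavailable [OR]: Right governor switch trips=not, Brake coil malfunctions=not → no input occurs → does not occur.
Door loop fails [OR]: #1 safety relay lost=not, Controller branch unavailable=not, Encoder fails=not, Door operator 2 faulted=not → no input occurs → does not occur.
Leveling path down [AND]: Door loop fails=not, B drive VFD 2 degraded=not → not all inputs occur → does not occur.
Brake release 2 unavailable [AND]: Forward hoist motor stuck=not, Leveling path down=not, Standby door interlock 2 faulted=not → not all inputs occur → does not occur.
Safety circuit 2 unavailable [OR]: #3 main contactor 2 trips=not, Leveling sensor 2 is down=not, #3 hoist motor 2 fails=not → no input occurs → does not occur.
Elevator stuck between floors [OR]: Drive chain unavailable=not, Brake release 2 unavailable=not, Safety circuit 2 unavailable=not → no input occurs → does not occur.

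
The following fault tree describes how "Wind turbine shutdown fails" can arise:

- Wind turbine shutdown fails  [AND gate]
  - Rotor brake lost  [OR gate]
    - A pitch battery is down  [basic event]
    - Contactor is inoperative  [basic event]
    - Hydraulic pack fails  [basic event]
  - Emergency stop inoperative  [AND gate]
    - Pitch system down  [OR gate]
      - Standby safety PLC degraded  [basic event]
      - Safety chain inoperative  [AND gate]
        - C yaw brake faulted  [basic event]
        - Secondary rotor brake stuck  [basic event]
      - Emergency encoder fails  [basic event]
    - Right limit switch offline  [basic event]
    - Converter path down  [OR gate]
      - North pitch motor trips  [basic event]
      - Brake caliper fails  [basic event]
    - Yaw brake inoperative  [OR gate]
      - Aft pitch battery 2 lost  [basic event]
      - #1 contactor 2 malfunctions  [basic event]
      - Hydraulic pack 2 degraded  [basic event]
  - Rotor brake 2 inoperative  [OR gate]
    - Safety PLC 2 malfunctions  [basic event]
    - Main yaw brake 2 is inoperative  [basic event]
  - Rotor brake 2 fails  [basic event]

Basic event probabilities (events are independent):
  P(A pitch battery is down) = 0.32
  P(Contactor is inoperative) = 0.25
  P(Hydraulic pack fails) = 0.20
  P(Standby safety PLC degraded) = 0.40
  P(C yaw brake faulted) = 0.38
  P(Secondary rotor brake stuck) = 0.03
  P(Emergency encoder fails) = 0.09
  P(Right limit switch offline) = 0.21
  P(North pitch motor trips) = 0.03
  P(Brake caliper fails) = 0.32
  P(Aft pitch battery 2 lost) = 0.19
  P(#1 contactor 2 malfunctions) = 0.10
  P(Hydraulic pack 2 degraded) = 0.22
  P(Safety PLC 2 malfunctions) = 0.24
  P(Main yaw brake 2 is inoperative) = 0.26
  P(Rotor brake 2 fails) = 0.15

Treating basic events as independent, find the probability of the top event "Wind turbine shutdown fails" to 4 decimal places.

P(Rotor brake lost) [OR] = 1 − (1−0.32) × (1−0.25) × (1−0.20) = 0.592000
P(Safety chain inoperative) [AND] = 0.38 × 0.03 = 0.011400
P(Pitch system down) [OR] = 1 − (1−0.40) × (1−0.011400) × (1−0.09) = 0.460224
P(Converter path down) [OR] = 1 − (1−0.03) × (1−0.32) = 0.340400
P(Yaw brake inoperative) [OR] = 1 − (1−0.19) × (1−0.10) × (1−0.22) = 0.431380
P(Emergency stop inoperative) [AND] = 0.460224 × 0.21 × 0.340400 × 0.431380 = 0.014192
P(Rotor brake 2 inoperative) [OR] = 1 − (1−0.24) × (1−0.26) = 0.437600
P(Wind turbine shutdown fails) [AND] = 0.592000 × 0.014192 × 0.437600 × 0.15 = 0.000551
Rounded to 4 decimal places: P(Wind turbine shutdown fails) ≈ 0.0006.

0.0006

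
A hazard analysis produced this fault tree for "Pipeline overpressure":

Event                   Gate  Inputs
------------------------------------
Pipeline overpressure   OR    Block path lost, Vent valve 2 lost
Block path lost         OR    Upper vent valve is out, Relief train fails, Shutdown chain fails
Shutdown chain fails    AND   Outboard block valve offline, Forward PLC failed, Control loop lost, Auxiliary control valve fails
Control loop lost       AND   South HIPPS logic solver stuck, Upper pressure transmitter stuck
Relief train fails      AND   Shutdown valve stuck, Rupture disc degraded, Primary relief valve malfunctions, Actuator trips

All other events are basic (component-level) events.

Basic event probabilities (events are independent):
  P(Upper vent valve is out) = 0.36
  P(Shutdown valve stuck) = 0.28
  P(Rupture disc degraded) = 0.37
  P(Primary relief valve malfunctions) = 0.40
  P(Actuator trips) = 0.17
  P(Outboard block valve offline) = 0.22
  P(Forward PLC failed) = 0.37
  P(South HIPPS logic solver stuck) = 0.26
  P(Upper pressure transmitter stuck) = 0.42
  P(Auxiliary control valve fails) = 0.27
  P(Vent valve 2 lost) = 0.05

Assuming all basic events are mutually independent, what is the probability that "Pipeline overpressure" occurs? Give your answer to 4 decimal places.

P(Relief train fails) [AND] = 0.28 × 0.37 × 0.40 × 0.17 = 0.007045
P(Control loop lost) [AND] = 0.26 × 0.42 = 0.109200
P(Shutdown chain fails) [AND] = 0.22 × 0.37 × 0.109200 × 0.27 = 0.002400
P(Block path lost) [OR] = 1 − (1−0.36) × (1−0.007045) × (1−0.002400) = 0.366034
P(Pipeline overpressure) [OR] = 1 − (1−0.366034) × (1−0.05) = 0.397732
Rounded to 4 decimal places: P(Pipeline overpressure) ≈ 0.3977.

0.3977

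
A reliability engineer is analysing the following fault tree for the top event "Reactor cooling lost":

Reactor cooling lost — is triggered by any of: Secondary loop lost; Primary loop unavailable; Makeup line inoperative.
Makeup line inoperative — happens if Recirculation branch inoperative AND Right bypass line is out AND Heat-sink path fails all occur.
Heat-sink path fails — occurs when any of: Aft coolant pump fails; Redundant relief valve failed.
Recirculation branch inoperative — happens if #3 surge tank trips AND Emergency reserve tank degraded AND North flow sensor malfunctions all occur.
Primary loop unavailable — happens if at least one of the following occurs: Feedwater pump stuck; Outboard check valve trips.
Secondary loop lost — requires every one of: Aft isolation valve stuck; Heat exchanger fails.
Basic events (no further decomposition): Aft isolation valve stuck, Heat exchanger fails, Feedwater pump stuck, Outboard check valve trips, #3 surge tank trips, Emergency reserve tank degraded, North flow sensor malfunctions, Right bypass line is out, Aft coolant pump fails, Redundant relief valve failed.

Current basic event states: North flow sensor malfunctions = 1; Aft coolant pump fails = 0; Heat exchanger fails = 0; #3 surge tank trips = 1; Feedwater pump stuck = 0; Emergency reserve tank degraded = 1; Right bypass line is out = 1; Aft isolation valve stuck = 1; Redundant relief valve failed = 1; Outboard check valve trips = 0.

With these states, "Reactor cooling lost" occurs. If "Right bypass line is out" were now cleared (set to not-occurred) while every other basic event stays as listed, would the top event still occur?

No

Counterfactual: set "Right bypass line is out" to not occurred.
Secondary loop lost [AND]: Aft isolation valve stuck=occurs, Heat exchanger fails=not → not all inputs occur → does not occur.
Primary loop unavailable [OR]: Feedwater pump stuck=not, Outboard check valve trips=not → no input occurs → does not occur.
Recirculation branch inoperative [AND]: #3 surge tank trips=occurs, Emergency reserve tank degraded=occurs, North flow sensor malfunctions=occurs → all inputs occur → occurs.
Heat-sink path fails [OR]: Aft coolant pump fails=not, Redundant relief valve failed=occurs → at least one input occurs → occurs.
Makeup line inoperative [AND]: Recirculation branch inoperative=occurs, Right bypass line is out=not, Heat-sink path fails=occurs → not all inputs occur → does not occur.
Reactor cooling lost [OR]: Secondary loop lost=not, Primary loop unavailable=not, Makeup line inoperative=not → no input occurs → does not occur.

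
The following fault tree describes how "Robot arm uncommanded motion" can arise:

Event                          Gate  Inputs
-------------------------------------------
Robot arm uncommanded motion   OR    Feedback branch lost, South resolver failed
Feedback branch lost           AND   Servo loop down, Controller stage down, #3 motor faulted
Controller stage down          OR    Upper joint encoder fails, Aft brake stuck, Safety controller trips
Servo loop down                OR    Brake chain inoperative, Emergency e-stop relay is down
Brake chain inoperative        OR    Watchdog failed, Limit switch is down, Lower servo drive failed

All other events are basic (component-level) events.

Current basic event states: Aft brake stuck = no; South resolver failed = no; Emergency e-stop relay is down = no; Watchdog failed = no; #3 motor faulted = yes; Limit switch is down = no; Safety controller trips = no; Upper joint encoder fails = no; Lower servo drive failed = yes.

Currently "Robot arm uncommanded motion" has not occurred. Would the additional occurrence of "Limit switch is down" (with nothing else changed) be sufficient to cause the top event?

No

Counterfactual: set "Limit switch is down" to occurred.
Brake chain inoperative [OR]: Watchdog failed=not, Limit switch is down=occurs, Lower servo drive failed=occurs → at least one input occurs → occurs.
Servo loop down [OR]: Brake chain inoperative=occurs, Emergency e-stop relay is down=not → at least one input occurs → occurs.
Controller stage down [OR]: Upper joint encoder fails=not, Aft brake stuck=not, Safety controller trips=not → no input occurs → does not occur.
Feedback branch lost [AND]: Servo loop down=occurs, Controller stage down=not, #3 motor faulted=occurs → not all inputs occur → does not occur.
Robot arm uncommanded motion [OR]: Feedback branch lost=not, South resolver failed=not → no input occurs → does not occur.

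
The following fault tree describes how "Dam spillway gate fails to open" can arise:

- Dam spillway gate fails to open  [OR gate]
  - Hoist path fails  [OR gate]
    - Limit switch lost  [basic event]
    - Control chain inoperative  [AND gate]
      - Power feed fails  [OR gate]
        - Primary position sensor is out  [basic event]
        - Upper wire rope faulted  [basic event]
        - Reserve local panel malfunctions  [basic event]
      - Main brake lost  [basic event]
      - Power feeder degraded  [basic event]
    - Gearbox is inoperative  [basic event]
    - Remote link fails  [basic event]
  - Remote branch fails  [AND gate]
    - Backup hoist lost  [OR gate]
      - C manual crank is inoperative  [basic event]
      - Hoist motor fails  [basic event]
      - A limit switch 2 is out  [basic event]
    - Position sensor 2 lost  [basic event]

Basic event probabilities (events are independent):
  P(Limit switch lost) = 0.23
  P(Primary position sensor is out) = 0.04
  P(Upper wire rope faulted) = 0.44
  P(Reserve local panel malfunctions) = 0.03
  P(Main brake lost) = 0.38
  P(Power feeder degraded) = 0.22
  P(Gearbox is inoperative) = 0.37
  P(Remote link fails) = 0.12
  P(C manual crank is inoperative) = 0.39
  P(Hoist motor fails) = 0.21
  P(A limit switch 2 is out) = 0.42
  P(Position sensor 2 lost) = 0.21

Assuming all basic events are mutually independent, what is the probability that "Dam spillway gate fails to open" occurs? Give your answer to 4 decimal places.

0.6522

P(Power feed fails) [OR] = 1 − (1−0.04) × (1−0.44) × (1−0.03) = 0.478528
P(Control chain inoperative) [AND] = 0.478528 × 0.38 × 0.22 = 0.040005
P(Hoist path fails) [OR] = 1 − (1−0.23) × (1−0.040005) × (1−0.37) × (1−0.12) = 0.590190
P(Backup hoist lost) [OR] = 1 − (1−0.39) × (1−0.21) × (1−0.42) = 0.720498
P(Remote branch fails) [AND] = 0.720498 × 0.21 = 0.151305
P(Dam spillway gate fails to open) [OR] = 1 − (1−0.590190) × (1−0.151305) = 0.652196
Rounded to 4 decimal places: P(Dam spillway gate fails to open) ≈ 0.6522.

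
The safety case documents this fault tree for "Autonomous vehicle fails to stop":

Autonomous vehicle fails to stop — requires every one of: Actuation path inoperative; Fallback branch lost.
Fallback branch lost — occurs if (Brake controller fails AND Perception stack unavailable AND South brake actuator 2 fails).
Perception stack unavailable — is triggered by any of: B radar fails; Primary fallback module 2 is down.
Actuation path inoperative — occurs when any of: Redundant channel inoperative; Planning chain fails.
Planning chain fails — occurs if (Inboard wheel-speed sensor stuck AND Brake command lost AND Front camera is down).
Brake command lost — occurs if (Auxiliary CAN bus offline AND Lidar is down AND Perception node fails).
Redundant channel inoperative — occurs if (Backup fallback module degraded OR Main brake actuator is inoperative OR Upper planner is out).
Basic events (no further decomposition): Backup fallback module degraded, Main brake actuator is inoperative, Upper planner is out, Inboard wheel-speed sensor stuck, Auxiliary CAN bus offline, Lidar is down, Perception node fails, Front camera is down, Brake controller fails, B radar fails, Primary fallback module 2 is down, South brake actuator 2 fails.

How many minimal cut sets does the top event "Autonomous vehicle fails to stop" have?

Redundant channel inoperative [OR]: union of children's cut sets → 3 cut set(s).
Brake command lost [AND]: one cut set from each child combined → 1 × 1 × 1 = 1 cut set(s).
Planning chain fails [AND]: one cut set from each child combined → 1 × 1 × 1 = 1 cut set(s).
Actuation path inoperative [OR]: union of children's cut sets → 4 cut set(s).
Perception stack unavailable [OR]: union of children's cut sets → 2 cut set(s).
Fallback branch lost [AND]: one cut set from each child combined → 1 × 2 × 1 = 2 cut set(s).
Autonomous vehicle fails to stop [AND]: one cut set from each child combined → 4 × 2 = 8 cut set(s).
Minimal cut sets: {B radar fails, Backup fallback module degraded, Brake controller fails, South brake actuator 2 fails}; {Backup fallback module degraded, Brake controller fails, Primary fallback module 2 is down, South brake actuator 2 fails}; {B radar fails, Brake controller fails, Main brake actuator is inoperative, South brake actuator 2 fails}; {Brake controller fails, Main brake actuator is inoperative, Primary fallback module 2 is down, South brake actuator 2 fails}; {B radar fails, Brake controller fails, South brake actuator 2 fails, Upper planner is out}; {Brake controller fails, Primary fallback module 2 is down, South brake actuator 2 fails, Upper planner is out}; {Auxiliary CAN bus offline, B radar fails, Brake controller fails, Front camera is down, Inboard wheel-speed sensor stuck, Lidar is down, Perception node fails, South brake actuator 2 fails}; {Auxiliary CAN bus offline, Brake controller fails, Front camera is down, Inboard wheel-speed sensor stuck, Lidar is down, Perception node fails, Primary fallback module 2 is down, South brake actuator 2 fails}.

8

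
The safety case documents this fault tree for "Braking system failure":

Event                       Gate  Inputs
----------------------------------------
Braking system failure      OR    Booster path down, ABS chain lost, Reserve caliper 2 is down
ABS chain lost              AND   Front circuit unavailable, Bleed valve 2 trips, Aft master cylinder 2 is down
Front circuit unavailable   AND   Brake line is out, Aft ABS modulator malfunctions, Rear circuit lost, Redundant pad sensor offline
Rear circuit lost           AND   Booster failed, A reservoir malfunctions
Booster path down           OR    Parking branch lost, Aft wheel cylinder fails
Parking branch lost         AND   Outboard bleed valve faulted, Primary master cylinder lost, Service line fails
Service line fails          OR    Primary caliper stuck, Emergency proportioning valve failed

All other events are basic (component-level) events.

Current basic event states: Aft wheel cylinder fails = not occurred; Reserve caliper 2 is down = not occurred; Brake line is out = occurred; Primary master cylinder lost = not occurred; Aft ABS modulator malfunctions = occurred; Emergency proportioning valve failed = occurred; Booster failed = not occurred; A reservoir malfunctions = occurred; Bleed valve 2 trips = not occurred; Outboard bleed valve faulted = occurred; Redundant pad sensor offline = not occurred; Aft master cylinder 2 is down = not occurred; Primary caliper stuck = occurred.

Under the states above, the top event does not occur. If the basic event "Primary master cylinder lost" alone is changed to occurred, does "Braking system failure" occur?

Counterfactual: set "Primary master cylinder lost" to occurred.
Service line fails [OR]: Primary caliper stuck=occurs, Emergency proportioning valve failed=occurs → at least one input occurs → occurs.
Parking branch lost [AND]: Outboard bleed valve faulted=occurs, Primary master cylinder lost=occurs, Service line fails=occurs → all inputs occur → occurs.
Booster path down [OR]: Parking branch lost=occurs, Aft wheel cylinder fails=not → at least one input occurs → occurs.
Rear circuit lost [AND]: Booster failed=not, A reservoir malfunctions=occurs → not all inputs occur → does not occur.
Front circuit unavailable [AND]: Brake line is out=occurs, Aft ABS modulator malfunctions=occurs, Rear circuit lost=not, Redundant pad sensor offline=not → not all inputs occur → does not occur.
ABS chain lost [AND]: Front circuit unavailable=not, Bleed valve 2 trips=not, Aft master cylinder 2 is down=not → not all inputs occur → does not occur.
Braking system failure [OR]: Booster path down=occurs, ABS chain lost=not, Reserve caliper 2 is down=not → at least one input occurs → occurs.

Yes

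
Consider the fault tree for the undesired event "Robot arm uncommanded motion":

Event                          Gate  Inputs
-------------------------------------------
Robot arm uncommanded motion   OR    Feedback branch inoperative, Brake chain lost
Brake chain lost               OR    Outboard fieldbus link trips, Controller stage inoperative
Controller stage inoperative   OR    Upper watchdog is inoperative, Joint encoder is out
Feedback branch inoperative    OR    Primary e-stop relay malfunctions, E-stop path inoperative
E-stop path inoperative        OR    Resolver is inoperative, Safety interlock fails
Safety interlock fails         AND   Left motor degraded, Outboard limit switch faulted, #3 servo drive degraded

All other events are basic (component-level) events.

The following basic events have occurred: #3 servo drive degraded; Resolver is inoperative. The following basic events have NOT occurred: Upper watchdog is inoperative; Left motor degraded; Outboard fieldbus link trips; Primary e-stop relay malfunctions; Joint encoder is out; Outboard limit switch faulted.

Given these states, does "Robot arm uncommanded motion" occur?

Safety interlock fails [AND]: Left motor degraded=not, Outboard limit switch faulted=not, #3 servo drive degraded=occurs → not all inputs occur → does not occur.
E-stop path inoperative [OR]: Resolver is inoperative=occurs, Safety interlock fails=not → at least one input occurs → occurs.
Feedback branch inoperative [OR]: Primary e-stop relay malfunctions=not, E-stop path inoperative=occurs → at least one input occurs → occurs.
Controller stage inoperative [OR]: Upper watchdog is inoperative=not, Joint encoder is out=not → no input occurs → does not occur.
Brake chain lost [OR]: Outboard fieldbus link trips=not, Controller stage inoperative=not → no input occurs → does not occur.
Robot arm uncommanded motion [OR]: Feedback branch inoperative=occurs, Brake chain lost=not → at least one input occurs → occurs.

Yes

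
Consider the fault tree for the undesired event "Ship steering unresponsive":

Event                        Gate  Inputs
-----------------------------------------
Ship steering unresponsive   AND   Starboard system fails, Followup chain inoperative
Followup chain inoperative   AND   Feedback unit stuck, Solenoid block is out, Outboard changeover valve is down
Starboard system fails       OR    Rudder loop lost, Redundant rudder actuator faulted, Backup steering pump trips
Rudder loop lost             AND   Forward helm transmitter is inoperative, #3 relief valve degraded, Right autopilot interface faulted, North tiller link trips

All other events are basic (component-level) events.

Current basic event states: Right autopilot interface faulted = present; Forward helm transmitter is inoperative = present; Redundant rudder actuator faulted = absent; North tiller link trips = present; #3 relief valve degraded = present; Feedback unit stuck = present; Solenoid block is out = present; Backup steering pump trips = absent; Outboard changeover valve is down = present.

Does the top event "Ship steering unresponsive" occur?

Rudder loop lost [AND]: Forward helm transmitter is inoperative=occurs, #3 relief valve degraded=occurs, Right autopilot interface faulted=occurs, North tiller link trips=occurs → all inputs occur → occurs.
Starboard system fails [OR]: Rudder loop lost=occurs, Redundant rudder actuator faulted=not, Backup steering pump trips=not → at least one input occurs → occurs.
Followup chain inoperative [AND]: Feedback unit stuck=occurs, Solenoid block is out=occurs, Outboard changeover valve is down=occurs → all inputs occur → occurs.
Ship steering unresponsive [AND]: Starboard system fails=occurs, Followup chain inoperative=occurs → all inputs occur → occurs.

Yes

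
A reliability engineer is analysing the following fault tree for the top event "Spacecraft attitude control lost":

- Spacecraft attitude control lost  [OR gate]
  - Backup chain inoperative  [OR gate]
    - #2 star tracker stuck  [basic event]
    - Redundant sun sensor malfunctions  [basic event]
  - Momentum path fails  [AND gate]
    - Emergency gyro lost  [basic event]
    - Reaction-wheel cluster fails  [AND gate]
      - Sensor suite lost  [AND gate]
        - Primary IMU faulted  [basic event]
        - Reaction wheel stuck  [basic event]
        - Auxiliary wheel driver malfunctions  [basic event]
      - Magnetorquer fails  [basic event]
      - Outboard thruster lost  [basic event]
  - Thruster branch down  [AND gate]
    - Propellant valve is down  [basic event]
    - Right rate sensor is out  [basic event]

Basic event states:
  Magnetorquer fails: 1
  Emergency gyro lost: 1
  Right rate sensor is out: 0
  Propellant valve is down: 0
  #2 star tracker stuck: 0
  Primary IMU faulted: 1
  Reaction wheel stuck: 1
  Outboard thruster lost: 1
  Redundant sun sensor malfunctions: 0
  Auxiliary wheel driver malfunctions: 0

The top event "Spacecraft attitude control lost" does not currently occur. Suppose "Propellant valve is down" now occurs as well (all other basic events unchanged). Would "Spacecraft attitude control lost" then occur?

Counterfactual: set "Propellant valve is down" to occurred.
Backup chain inoperative [OR]: #2 star tracker stuck=not, Redundant sun sensor malfunctions=not → no input occurs → does not occur.
Sensor suite lost [AND]: Primary IMU faulted=occurs, Reaction wheel stuck=occurs, Auxiliary wheel driver malfunctions=not → not all inputs occur → does not occur.
Reaction-wheel cluster fails [AND]: Sensor suite lost=not, Magnetorquer fails=occurs, Outboard thruster lost=occurs → not all inputs occur → does not occur.
Momentum path fails [AND]: Emergency gyro lost=occurs, Reaction-wheel cluster fails=not → not all inputs occur → does not occur.
Thruster branch down [AND]: Propellant valve is down=occurs, Right rate sensor is out=not → not all inputs occur → does not occur.
Spacecraft attitude control lost [OR]: Backup chain inoperative=not, Momentum path fails=not, Thruster branch down=not → no input occurs → does not occur.

No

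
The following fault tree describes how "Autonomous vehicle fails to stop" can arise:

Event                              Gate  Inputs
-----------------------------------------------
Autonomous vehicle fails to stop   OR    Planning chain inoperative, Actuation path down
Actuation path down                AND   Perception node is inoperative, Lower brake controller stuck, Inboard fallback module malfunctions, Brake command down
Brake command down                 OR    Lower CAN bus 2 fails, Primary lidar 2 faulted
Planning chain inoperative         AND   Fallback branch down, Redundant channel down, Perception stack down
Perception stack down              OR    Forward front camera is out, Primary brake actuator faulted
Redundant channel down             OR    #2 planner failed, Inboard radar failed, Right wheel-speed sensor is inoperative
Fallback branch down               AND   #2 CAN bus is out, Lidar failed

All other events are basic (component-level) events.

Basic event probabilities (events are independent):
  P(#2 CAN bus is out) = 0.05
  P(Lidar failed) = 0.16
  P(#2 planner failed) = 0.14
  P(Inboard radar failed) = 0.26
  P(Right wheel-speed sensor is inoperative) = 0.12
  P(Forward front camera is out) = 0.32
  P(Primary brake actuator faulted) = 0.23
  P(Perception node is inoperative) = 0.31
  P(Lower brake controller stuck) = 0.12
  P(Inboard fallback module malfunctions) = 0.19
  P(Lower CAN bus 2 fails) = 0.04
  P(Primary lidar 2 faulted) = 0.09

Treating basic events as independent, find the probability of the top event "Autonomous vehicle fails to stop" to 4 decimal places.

0.0026

P(Fallback branch down) [AND] = 0.05 × 0.16 = 0.008000
P(Redundant channel down) [OR] = 1 − (1−0.14) × (1−0.26) × (1−0.12) = 0.439968
P(Perception stack down) [OR] = 1 − (1−0.32) × (1−0.23) = 0.476400
P(Planning chain inoperative) [AND] = 0.008000 × 0.439968 × 0.476400 = 0.001677
P(Brake command down) [OR] = 1 − (1−0.04) × (1−0.09) = 0.126400
P(Actuation path down) [AND] = 0.31 × 0.12 × 0.19 × 0.126400 = 0.000893
P(Autonomous vehicle fails to stop) [OR] = 1 − (1−0.001677) × (1−0.000893) = 0.002569
Rounded to 4 decimal places: P(Autonomous vehicle fails to stop) ≈ 0.0026.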